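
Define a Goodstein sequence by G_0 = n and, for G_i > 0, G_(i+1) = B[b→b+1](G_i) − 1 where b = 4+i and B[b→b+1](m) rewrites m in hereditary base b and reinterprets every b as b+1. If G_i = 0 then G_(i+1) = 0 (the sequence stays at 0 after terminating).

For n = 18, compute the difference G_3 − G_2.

12

[0] 18 ≡ 4^2 + 2 (base 4). Lift 5: 27. −1: 26.
[1] 26 ≡ 5^2 + 1 (base 5). Lift 6: 37. −1: 36.
[2] 36 ≡ 6^2 (base 6). Lift 7: 49. −1: 48.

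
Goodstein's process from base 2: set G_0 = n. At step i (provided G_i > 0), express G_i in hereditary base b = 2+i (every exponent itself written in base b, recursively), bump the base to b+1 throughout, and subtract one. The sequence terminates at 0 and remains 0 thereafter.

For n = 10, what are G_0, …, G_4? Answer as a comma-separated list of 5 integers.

i=0: 10 = 2^(2 + 1) + 2 (b=2); 2→3: 3^(3 + 1) + 3 = 84; 84−1 = 83
i=1: 83 = 3^(3 + 1) + 2 (b=3); 3→4: 4^(4 + 1) + 2 = 1026; 1026−1 = 1025
i=2: 1025 = 4^(4 + 1) + 1 (b=4); 4→5: 5^(5 + 1) + 1 = 15626; 15626−1 = 15625
i=3: 15625 = 5^(5 + 1) (b=5); 5→6: 6^(6 + 1) = 279936; 279936−1 = 279935

10, 83, 1025, 15625, 279935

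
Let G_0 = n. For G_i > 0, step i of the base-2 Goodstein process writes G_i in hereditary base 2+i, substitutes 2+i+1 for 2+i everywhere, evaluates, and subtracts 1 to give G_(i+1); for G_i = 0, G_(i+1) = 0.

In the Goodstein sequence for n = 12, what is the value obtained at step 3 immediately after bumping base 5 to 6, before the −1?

280020

base 2: 12 = 2^(2 + 1) + 2^2; at 3: 3^(3 + 1) + 3^3 = 108; next = 107
base 3: 107 = 3^(3 + 1) + 2·3^2 + 2·3 + 2; at 4: 4^(4 + 1) + 2·4^2 + 2·4 + 2 = 1066; next = 1065
base 4: 1065 = 4^(4 + 1) + 2·4^2 + 2·4 + 1; at 5: 5^(5 + 1) + 2·5^2 + 2·5 + 1 = 15686; next = 15685
base 5: 15685 = 5^(5 + 1) + 2·5^2 + 2·5; at 6: 6^(6 + 1) + 2·6^2 + 2·6 = 280020; next = 280019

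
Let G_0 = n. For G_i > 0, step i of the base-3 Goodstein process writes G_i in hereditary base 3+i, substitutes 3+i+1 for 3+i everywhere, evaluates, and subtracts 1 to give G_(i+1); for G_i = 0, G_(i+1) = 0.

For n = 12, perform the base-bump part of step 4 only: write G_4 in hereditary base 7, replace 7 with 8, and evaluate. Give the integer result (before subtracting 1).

64

base 3: 12 = 3^2 + 3; at 4: 4^2 + 4 = 20; next = 19
base 4: 19 = 4^2 + 3; at 5: 5^2 + 3 = 28; next = 27
base 5: 27 = 5^2 + 2; at 6: 6^2 + 2 = 38; next = 37
base 6: 37 = 6^2 + 1; at 7: 7^2 + 1 = 50; next = 49
base 7: 49 = 7^2; at 8: 8^2 = 64; next = 63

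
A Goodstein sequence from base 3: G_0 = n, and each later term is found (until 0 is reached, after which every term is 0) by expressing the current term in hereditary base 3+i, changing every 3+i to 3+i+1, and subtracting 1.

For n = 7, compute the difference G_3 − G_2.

0

step 0: 7 = 2·3 + 1; sub 4 for 3: 2·4 + 1; = 9; G_1 = 9−1 = 8
step 1: 8 = 2·4; sub 5 for 4: 2·5; = 10; G_2 = 10−1 = 9
step 2: 9 = 5 + 4; sub 6 for 5: 6 + 4; = 10; G_3 = 10−1 = 9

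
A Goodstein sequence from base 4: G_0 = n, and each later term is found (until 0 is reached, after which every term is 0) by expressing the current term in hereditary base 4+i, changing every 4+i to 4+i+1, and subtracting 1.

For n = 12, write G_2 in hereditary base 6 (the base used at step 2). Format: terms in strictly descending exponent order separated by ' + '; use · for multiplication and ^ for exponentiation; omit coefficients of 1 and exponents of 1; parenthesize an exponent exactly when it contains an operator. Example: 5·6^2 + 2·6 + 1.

[0] 12 ≡ 3·4 (base 4). Lift 5: 15. −1: 14.
[1] 14 ≡ 2·5 + 4 (base 5). Lift 6: 16. −1: 15.
[2] 15 ≡ 2·6 + 3 (base 6). Lift 7: 17. −1: 16.

2·6 + 3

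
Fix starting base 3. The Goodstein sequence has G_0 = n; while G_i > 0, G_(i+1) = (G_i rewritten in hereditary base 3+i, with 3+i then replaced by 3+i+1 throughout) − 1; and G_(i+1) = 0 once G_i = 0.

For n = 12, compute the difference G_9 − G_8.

6

G_0=12  [base 3] 3^2 + 3  →[3↦4]→  4^2 + 4 = 20  −1 ⇒ G_1=19
G_1=19  [base 4] 4^2 + 3  →[4↦5]→  5^2 + 3 = 28  −1 ⇒ G_2=27
G_2=27  [base 5] 5^2 + 2  →[5↦6]→  6^2 + 2 = 38  −1 ⇒ G_3=37
G_3=37  [base 6] 6^2 + 1  →[6↦7]→  7^2 + 1 = 50  −1 ⇒ G_4=49
G_4=49  [base 7] 7^2  →[7↦8]→  8^2 = 64  −1 ⇒ G_5=63
G_5=63  [base 8] 7·8 + 7  →[8↦9]→  7·9 + 7 = 70  −1 ⇒ G_6=69
G_6=69  [base 9] 7·9 + 6  →[9↦10]→  7·10 + 6 = 76  −1 ⇒ G_7=75
G_7=75  [base 10] 7·10 + 5  →[10↦11]→  7·11 + 5 = 82  −1 ⇒ G_8=81
G_8=81  [base 11] 7·11 + 4  →[11↦12]→  7·12 + 4 = 88  −1 ⇒ G_9=87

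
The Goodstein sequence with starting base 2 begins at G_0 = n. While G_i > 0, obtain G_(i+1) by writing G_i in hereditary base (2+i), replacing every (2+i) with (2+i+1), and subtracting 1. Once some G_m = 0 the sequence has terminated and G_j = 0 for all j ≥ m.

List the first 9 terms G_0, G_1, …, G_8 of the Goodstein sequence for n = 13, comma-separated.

G_0 = 13. HB_2(13) = 2^(2 + 1) + 2^2 + 1. Bump = 109. G_1 = 108.
G_1 = 108. HB_3(108) = 3^(3 + 1) + 3^3. Bump = 1280. G_2 = 1279.
G_2 = 1279. HB_4(1279) = 4^(4 + 1) + 3·4^3 + 3·4^2 + 3·4 + 3. Bump = 16093. G_3 = 16092.
G_3 = 16092. HB_5(16092) = 5^(5 + 1) + 3·5^3 + 3·5^2 + 3·5 + 2. Bump = 280712. G_4 = 280711.
G_4 = 280711. HB_6(280711) = 6^(6 + 1) + 3·6^3 + 3·6^2 + 3·6 + 1. Bump = 5765999. G_5 = 5765998.
G_5 = 5765998. HB_7(5765998) = 7^(7 + 1) + 3·7^3 + 3·7^2 + 3·7. Bump = 134219480. G_6 = 134219479.
G_6 = 134219479. HB_8(134219479) = 8^(8 + 1) + 3·8^3 + 3·8^2 + 2·8 + 7. Bump = 3486786856. G_7 = 3486786855.
G_7 = 3486786855. HB_9(3486786855) = 9^(9 + 1) + 3·9^3 + 3·9^2 + 2·9 + 6. Bump = 100000003326. G_8 = 100000003325.

13, 108, 1279, 16092, 280711, 5765998, 134219479, 3486786855, 100000003325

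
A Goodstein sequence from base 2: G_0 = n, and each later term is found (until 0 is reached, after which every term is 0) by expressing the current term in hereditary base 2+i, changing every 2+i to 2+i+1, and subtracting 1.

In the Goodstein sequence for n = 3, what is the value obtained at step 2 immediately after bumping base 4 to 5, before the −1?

3

(0) 3|_2 = 2 + 1 ↦ 3 + 1|_3 = 4 ⇒ 3
(1) 3|_3 = 3 ↦ 4|_4 = 4 ⇒ 3
(2) 3|_4 = 3 ↦ 3|_5 = 3 ⇒ 2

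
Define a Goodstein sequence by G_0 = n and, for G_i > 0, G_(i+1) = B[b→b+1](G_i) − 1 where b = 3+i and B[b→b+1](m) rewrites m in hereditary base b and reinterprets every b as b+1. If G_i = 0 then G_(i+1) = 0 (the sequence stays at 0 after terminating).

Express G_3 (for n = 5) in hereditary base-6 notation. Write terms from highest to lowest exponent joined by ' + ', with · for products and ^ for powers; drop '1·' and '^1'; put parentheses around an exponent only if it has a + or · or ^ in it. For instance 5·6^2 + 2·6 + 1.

step 0: 5 = 3 + 2; sub 4 for 3: 4 + 2; = 6; G_1 = 6−1 = 5
step 1: 5 = 4 + 1; sub 5 for 4: 5 + 1; = 6; G_2 = 6−1 = 5
step 2: 5 = 5; sub 6 for 5: 6; = 6; G_3 = 6−1 = 5
step 3: 5 = 5; sub 7 for 6: 5; = 5; G_4 = 5−1 = 4

5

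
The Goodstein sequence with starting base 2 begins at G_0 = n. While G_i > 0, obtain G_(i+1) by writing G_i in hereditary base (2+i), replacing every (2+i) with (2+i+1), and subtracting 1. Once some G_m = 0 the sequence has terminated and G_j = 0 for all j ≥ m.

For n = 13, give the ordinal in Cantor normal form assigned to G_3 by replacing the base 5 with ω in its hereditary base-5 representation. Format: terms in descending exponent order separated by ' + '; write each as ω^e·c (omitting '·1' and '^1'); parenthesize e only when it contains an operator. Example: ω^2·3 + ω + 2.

[0] 13 ≡ 2^(2 + 1) + 2^2 + 1 (base 2). Lift 3: 109. −1: 108.
[1] 108 ≡ 3^(3 + 1) + 3^3 (base 3). Lift 4: 1280. −1: 1279.
[2] 1279 ≡ 4^(4 + 1) + 3·4^3 + 3·4^2 + 3·4 + 3 (base 4). Lift 5: 16093. −1: 16092.
[3] 16092 ≡ 5^(5 + 1) + 3·5^3 + 3·5^2 + 3·5 + 2 (base 5). Lift 6: 280712. −1: 280711.

ω^(ω + 1) + ω^3·3 + ω^2·3 + ω·3 + 2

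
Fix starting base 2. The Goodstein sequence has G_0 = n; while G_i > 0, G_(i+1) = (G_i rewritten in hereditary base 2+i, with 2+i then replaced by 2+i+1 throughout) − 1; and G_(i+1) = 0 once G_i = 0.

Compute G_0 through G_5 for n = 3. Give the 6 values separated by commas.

3, 3, 3, 2, 1, 0

(0) 3|_2 = 2 + 1 ↦ 3 + 1|_3 = 4 ⇒ 3
(1) 3|_3 = 3 ↦ 4|_4 = 4 ⇒ 3
(2) 3|_4 = 3 ↦ 3|_5 = 3 ⇒ 2
(3) 2|_5 = 2 ↦ 2|_6 = 2 ⇒ 1
(4) 1|_6 = 1 ↦ 1|_7 = 1 ⇒ 0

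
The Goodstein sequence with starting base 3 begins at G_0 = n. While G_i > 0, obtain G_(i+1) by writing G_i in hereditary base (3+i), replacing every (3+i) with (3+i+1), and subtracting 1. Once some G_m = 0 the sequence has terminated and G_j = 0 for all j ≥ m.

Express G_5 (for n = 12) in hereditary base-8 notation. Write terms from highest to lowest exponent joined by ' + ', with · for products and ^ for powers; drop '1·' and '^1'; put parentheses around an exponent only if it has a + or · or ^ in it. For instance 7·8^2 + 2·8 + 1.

7·8 + 7

12 —HB3→ 3^2 + 3 —bump→ 4^2 + 4 = 20 —(−1)→ 19
19 —HB4→ 4^2 + 3 —bump→ 5^2 + 3 = 28 —(−1)→ 27
27 —HB5→ 5^2 + 2 —bump→ 6^2 + 2 = 38 —(−1)→ 37
37 —HB6→ 6^2 + 1 —bump→ 7^2 + 1 = 50 —(−1)→ 49
49 —HB7→ 7^2 —bump→ 8^2 = 64 —(−1)→ 63
63 —HB8→ 7·8 + 7 —bump→ 7·9 + 7 = 70 —(−1)→ 69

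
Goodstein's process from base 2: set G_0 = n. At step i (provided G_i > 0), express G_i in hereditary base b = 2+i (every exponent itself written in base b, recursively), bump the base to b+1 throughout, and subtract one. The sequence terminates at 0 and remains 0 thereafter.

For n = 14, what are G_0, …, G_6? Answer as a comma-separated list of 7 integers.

14, 110, 1281, 18750, 326591, 5862840, 134404971

[0] 14 ≡ 2^(2 + 1) + 2^2 + 2 (base 2). Lift 3: 111. −1: 110.
[1] 110 ≡ 3^(3 + 1) + 3^3 + 2 (base 3). Lift 4: 1282. −1: 1281.
[2] 1281 ≡ 4^(4 + 1) + 4^4 + 1 (base 4). Lift 5: 18751. −1: 18750.
[3] 18750 ≡ 5^(5 + 1) + 5^5 (base 5). Lift 6: 326592. −1: 326591.
[4] 326591 ≡ 6^(6 + 1) + 5·6^5 + 5·6^4 + 5·6^3 + 5·6^2 + 5·6 + 5 (base 6). Lift 7: 5862841. −1: 5862840.
[5] 5862840 ≡ 7^(7 + 1) + 5·7^5 + 5·7^4 + 5·7^3 + 5·7^2 + 5·7 + 4 (base 7). Lift 8: 134404972. −1: 134404971.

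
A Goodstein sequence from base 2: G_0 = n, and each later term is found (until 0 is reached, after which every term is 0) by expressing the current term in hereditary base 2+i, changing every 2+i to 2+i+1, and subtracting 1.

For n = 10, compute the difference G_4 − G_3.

264310

G_0=10  [base 2] 2^(2 + 1) + 2  →[2↦3]→  3^(3 + 1) + 3 = 84  −1 ⇒ G_1=83
G_1=83  [base 3] 3^(3 + 1) + 2  →[3↦4]→  4^(4 + 1) + 2 = 1026  −1 ⇒ G_2=1025
G_2=1025  [base 4] 4^(4 + 1) + 1  →[4↦5]→  5^(5 + 1) + 1 = 15626  −1 ⇒ G_3=15625
G_3=15625  [base 5] 5^(5 + 1)  →[5↦6]→  6^(6 + 1) = 279936  −1 ⇒ G_4=279935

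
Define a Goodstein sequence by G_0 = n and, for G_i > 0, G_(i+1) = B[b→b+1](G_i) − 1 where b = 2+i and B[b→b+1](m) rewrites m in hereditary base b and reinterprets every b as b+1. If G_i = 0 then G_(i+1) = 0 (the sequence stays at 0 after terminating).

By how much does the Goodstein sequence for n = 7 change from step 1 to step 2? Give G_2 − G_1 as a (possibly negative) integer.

i=0: 7 = 2^2 + 2 + 1 (b=2); 2→3: 3^3 + 3 + 1 = 31; 31−1 = 30
i=1: 30 = 3^3 + 3 (b=3); 3→4: 4^4 + 4 = 260; 260−1 = 259

229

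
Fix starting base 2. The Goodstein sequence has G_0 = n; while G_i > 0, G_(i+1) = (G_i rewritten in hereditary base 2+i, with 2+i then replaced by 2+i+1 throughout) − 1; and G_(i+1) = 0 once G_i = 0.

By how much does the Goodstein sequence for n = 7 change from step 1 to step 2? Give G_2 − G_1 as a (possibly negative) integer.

229

G_0=7  [base 2] 2^2 + 2 + 1  →[2↦3]→  3^3 + 3 + 1 = 31  −1 ⇒ G_1=30
G_1=30  [base 3] 3^3 + 3  →[3↦4]→  4^4 + 4 = 260  −1 ⇒ G_2=259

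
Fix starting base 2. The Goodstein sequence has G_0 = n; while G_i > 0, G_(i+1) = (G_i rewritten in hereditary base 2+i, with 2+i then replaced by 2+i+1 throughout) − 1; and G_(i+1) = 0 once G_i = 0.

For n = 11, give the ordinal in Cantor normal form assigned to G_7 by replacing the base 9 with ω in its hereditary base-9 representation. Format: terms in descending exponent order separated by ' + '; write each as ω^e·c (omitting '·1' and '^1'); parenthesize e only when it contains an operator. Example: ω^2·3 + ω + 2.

ω^ω·7 + ω^7·7 + ω^6·7 + ω^5·7 + ω^4·7 + ω^3·7 + ω^2·7 + ω·7 + 6

G_0=11  [base 2] 2^(2 + 1) + 2 + 1  →[2↦3]→  3^(3 + 1) + 3 + 1 = 85  −1 ⇒ G_1=84
G_1=84  [base 3] 3^(3 + 1) + 3  →[3↦4]→  4^(4 + 1) + 4 = 1028  −1 ⇒ G_2=1027
G_2=1027  [base 4] 4^(4 + 1) + 3  →[4↦5]→  5^(5 + 1) + 3 = 15628  −1 ⇒ G_3=15627
G_3=15627  [base 5] 5^(5 + 1) + 2  →[5↦6]→  6^(6 + 1) + 2 = 279938  −1 ⇒ G_4=279937
G_4=279937  [base 6] 6^(6 + 1) + 1  →[6↦7]→  7^(7 + 1) + 1 = 5764802  −1 ⇒ G_5=5764801
G_5=5764801  [base 7] 7^(7 + 1)  →[7↦8]→  8^(8 + 1) = 134217728  −1 ⇒ G_6=134217727
G_6=134217727  [base 8] 7·8^8 + 7·8^7 + 7·8^6 + 7·8^5 + 7·8^4 + 7·8^3 + 7·8^2 + 7·8 + 7  →[8↦9]→  7·9^9 + 7·9^7 + 7·9^6 + 7·9^5 + 7·9^4 + 7·9^3 + 7·9^2 + 7·9 + 7 = 2749609303  −1 ⇒ G_7=2749609302
G_7=2749609302  [base 9] 7·9^9 + 7·9^7 + 7·9^6 + 7·9^5 + 7·9^4 + 7·9^3 + 7·9^2 + 7·9 + 6  →[9↦10]→  7·10^10 + 7·10^7 + 7·10^6 + 7·10^5 + 7·10^4 + 7·10^3 + 7·10^2 + 7·10 + 6 = 70077777776  −1 ⇒ G_8=70077777775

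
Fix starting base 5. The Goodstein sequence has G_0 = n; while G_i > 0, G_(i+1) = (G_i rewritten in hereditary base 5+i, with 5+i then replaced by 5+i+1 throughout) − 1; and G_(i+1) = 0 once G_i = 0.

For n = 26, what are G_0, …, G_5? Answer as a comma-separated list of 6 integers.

26, 36, 48, 53, 58, 63

26 —HB5→ 5^2 + 1 —bump→ 6^2 + 1 = 37 —(−1)→ 36
36 —HB6→ 6^2 —bump→ 7^2 = 49 —(−1)→ 48
48 —HB7→ 6·7 + 6 —bump→ 6·8 + 6 = 54 —(−1)→ 53
53 —HB8→ 6·8 + 5 —bump→ 6·9 + 5 = 59 —(−1)→ 58
58 —HB9→ 6·9 + 4 —bump→ 6·10 + 4 = 64 —(−1)→ 63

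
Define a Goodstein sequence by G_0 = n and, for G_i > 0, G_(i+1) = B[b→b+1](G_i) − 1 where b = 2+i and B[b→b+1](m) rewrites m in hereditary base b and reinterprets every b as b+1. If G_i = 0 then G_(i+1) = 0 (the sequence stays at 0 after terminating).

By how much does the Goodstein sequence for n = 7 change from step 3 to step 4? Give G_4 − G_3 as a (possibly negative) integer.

G_0=7  [base 2] 2^2 + 2 + 1  →[2↦3]→  3^3 + 3 + 1 = 31  −1 ⇒ G_1=30
G_1=30  [base 3] 3^3 + 3  →[3↦4]→  4^4 + 4 = 260  −1 ⇒ G_2=259
G_2=259  [base 4] 4^4 + 3  →[4↦5]→  5^5 + 3 = 3128  −1 ⇒ G_3=3127
G_3=3127  [base 5] 5^5 + 2  →[5↦6]→  6^6 + 2 = 46658  −1 ⇒ G_4=46657

43530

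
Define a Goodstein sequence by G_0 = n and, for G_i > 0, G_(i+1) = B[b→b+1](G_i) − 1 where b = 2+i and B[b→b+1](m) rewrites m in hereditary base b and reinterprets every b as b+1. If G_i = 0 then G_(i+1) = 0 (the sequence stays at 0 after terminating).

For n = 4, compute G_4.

83

G_0 = 4. HB_2(4) = 2^2. Bump = 27. G_1 = 26.
G_1 = 26. HB_3(26) = 2·3^2 + 2·3 + 2. Bump = 42. G_2 = 41.
G_2 = 41. HB_4(41) = 2·4^2 + 2·4 + 1. Bump = 61. G_3 = 60.
G_3 = 60. HB_5(60) = 2·5^2 + 2·5. Bump = 84. G_4 = 83.
G_4 = 83. HB_6(83) = 2·6^2 + 6 + 5. Bump = 110. G_5 = 109.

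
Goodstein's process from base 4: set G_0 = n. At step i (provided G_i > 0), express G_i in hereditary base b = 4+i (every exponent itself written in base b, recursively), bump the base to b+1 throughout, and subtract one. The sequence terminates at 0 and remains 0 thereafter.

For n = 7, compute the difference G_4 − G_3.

0

base 4: 7 = 4 + 3; at 5: 5 + 3 = 8; next = 7
base 5: 7 = 5 + 2; at 6: 6 + 2 = 8; next = 7
base 6: 7 = 6 + 1; at 7: 7 + 1 = 8; next = 7
base 7: 7 = 7; at 8: 8 = 8; next = 7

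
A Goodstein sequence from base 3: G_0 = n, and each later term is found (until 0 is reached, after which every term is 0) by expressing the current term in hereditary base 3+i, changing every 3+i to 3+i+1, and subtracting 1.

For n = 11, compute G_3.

base 3: 11 = 3^2 + 2; at 4: 4^2 + 2 = 18; next = 17
base 4: 17 = 4^2 + 1; at 5: 5^2 + 1 = 26; next = 25
base 5: 25 = 5^2; at 6: 6^2 = 36; next = 35

35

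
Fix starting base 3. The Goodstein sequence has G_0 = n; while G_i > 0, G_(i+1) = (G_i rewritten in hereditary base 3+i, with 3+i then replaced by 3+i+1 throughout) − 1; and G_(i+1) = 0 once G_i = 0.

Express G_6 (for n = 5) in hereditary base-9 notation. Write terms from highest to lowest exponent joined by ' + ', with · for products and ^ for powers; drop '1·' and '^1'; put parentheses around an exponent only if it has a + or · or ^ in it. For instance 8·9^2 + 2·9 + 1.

2

[0] 5 ≡ 3 + 2 (base 3). Lift 4: 6. −1: 5.
[1] 5 ≡ 4 + 1 (base 4). Lift 5: 6. −1: 5.
[2] 5 ≡ 5 (base 5). Lift 6: 6. −1: 5.
[3] 5 ≡ 5 (base 6). Lift 7: 5. −1: 4.
[4] 4 ≡ 4 (base 7). Lift 8: 4. −1: 3.
[5] 3 ≡ 3 (base 8). Lift 9: 3. −1: 2.
[6] 2 ≡ 2 (base 9). Lift 10: 2. −1: 1.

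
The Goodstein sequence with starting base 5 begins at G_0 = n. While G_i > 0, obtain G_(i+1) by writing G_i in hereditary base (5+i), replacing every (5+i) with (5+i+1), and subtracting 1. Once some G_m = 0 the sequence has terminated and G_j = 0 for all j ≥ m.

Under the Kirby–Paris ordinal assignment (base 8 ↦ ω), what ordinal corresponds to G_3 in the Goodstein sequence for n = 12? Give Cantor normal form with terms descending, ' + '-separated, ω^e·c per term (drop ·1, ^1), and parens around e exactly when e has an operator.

(0) 12|_5 = 2·5 + 2 ↦ 2·6 + 2|_6 = 14 ⇒ 13
(1) 13|_6 = 2·6 + 1 ↦ 2·7 + 1|_7 = 15 ⇒ 14
(2) 14|_7 = 2·7 ↦ 2·8|_8 = 16 ⇒ 15
(3) 15|_8 = 8 + 7 ↦ 9 + 7|_9 = 16 ⇒ 15

ω + 7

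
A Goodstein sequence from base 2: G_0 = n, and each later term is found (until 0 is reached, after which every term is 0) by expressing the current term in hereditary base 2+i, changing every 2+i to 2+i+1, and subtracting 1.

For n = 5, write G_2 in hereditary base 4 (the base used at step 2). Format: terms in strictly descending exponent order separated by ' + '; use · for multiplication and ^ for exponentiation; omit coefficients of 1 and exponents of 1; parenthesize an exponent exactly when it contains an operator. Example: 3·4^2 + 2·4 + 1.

3·4^3 + 3·4^2 + 3·4 + 3

i=0: 5 = 2^2 + 1 (b=2); 2→3: 3^3 + 1 = 28; 28−1 = 27
i=1: 27 = 3^3 (b=3); 3→4: 4^4 = 256; 256−1 = 255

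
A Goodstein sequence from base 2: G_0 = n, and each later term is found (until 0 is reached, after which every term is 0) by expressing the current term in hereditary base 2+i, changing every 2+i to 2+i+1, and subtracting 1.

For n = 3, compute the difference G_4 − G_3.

G_0=3  [base 2] 2 + 1  →[2↦3]→  3 + 1 = 4  −1 ⇒ G_1=3
G_1=3  [base 3] 3  →[3↦4]→  4 = 4  −1 ⇒ G_2=3
G_2=3  [base 4] 3  →[4↦5]→  3 = 3  −1 ⇒ G_3=2
G_3=2  [base 5] 2  →[5↦6]→  2 = 2  −1 ⇒ G_4=1

-1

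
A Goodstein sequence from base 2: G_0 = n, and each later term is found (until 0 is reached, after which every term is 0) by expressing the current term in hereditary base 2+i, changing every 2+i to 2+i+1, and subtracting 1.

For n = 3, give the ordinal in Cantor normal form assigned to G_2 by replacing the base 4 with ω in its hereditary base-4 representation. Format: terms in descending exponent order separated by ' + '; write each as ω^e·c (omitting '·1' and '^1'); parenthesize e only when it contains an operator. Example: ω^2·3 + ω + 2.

i=0: 3 = 2 + 1 (b=2); 2→3: 3 + 1 = 4; 4−1 = 3
i=1: 3 = 3 (b=3); 3→4: 4 = 4; 4−1 = 3
i=2: 3 = 3 (b=4); 4→5: 3 = 3; 3−1 = 2

3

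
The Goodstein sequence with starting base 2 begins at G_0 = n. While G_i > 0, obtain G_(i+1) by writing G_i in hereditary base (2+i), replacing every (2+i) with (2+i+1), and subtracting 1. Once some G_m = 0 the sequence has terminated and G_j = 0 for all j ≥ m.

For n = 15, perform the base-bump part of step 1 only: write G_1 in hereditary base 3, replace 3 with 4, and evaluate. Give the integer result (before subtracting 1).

1284

15 —HB2→ 2^(2 + 1) + 2^2 + 2 + 1 —bump→ 3^(3 + 1) + 3^3 + 3 + 1 = 112 —(−1)→ 111
111 —HB3→ 3^(3 + 1) + 3^3 + 3 —bump→ 4^(4 + 1) + 4^4 + 4 = 1284 —(−1)→ 1283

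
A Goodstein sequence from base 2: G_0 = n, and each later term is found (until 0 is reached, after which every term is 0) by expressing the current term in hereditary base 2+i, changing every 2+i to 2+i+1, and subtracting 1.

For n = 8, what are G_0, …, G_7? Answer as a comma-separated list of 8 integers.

8, 80, 553, 6310, 93395, 1647195, 33554571, 774841151

G_0=8  [base 2] 2^(2 + 1)  →[2↦3]→  3^(3 + 1) = 81  −1 ⇒ G_1=80
G_1=80  [base 3] 2·3^3 + 2·3^2 + 2·3 + 2  →[3↦4]→  2·4^4 + 2·4^2 + 2·4 + 2 = 554  −1 ⇒ G_2=553
G_2=553  [base 4] 2·4^4 + 2·4^2 + 2·4 + 1  →[4↦5]→  2·5^5 + 2·5^2 + 2·5 + 1 = 6311  −1 ⇒ G_3=6310
G_3=6310  [base 5] 2·5^5 + 2·5^2 + 2·5  →[5↦6]→  2·6^6 + 2·6^2 + 2·6 = 93396  −1 ⇒ G_4=93395
G_4=93395  [base 6] 2·6^6 + 2·6^2 + 6 + 5  →[6↦7]→  2·7^7 + 2·7^2 + 7 + 5 = 1647196  −1 ⇒ G_5=1647195
G_5=1647195  [base 7] 2·7^7 + 2·7^2 + 7 + 4  →[7↦8]→  2·8^8 + 2·8^2 + 8 + 4 = 33554572  −1 ⇒ G_6=33554571
G_6=33554571  [base 8] 2·8^8 + 2·8^2 + 8 + 3  →[8↦9]→  2·9^9 + 2·9^2 + 9 + 3 = 774841152  −1 ⇒ G_7=774841151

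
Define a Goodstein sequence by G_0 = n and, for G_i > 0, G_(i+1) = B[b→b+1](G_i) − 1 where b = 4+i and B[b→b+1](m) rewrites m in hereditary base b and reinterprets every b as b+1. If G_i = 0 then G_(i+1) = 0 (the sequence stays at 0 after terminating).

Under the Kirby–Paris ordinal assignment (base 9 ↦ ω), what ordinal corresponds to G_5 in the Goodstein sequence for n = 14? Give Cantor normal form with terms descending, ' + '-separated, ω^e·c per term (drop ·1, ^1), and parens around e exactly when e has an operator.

ω·2 + 4

i=0: 14 = 3·4 + 2 (b=4); 4→5: 3·5 + 2 = 17; 17−1 = 16
i=1: 16 = 3·5 + 1 (b=5); 5→6: 3·6 + 1 = 19; 19−1 = 18
i=2: 18 = 3·6 (b=6); 6→7: 3·7 = 21; 21−1 = 20
i=3: 20 = 2·7 + 6 (b=7); 7→8: 2·8 + 6 = 22; 22−1 = 21
i=4: 21 = 2·8 + 5 (b=8); 8→9: 2·9 + 5 = 23; 23−1 = 22
i=5: 22 = 2·9 + 4 (b=9); 9→10: 2·10 + 4 = 24; 24−1 = 23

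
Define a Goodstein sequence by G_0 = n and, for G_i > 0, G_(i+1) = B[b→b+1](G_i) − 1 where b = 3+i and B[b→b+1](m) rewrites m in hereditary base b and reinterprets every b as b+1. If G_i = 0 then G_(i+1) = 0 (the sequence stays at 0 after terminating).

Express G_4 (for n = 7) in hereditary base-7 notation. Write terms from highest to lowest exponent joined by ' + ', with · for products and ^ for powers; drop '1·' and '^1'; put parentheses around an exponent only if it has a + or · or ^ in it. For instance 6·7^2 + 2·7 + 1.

(0) 7|_3 = 2·3 + 1 ↦ 2·4 + 1|_4 = 9 ⇒ 8
(1) 8|_4 = 2·4 ↦ 2·5|_5 = 10 ⇒ 9
(2) 9|_5 = 5 + 4 ↦ 6 + 4|_6 = 10 ⇒ 9
(3) 9|_6 = 6 + 3 ↦ 7 + 3|_7 = 10 ⇒ 9
(4) 9|_7 = 7 + 2 ↦ 8 + 2|_8 = 10 ⇒ 9

7 + 2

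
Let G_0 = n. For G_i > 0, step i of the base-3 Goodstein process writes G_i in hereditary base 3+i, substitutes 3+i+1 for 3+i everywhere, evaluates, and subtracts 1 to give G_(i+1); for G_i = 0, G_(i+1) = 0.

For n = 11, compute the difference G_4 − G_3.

4

G_0=11  [base 3] 3^2 + 2  →[3↦4]→  4^2 + 2 = 18  −1 ⇒ G_1=17
G_1=17  [base 4] 4^2 + 1  →[4↦5]→  5^2 + 1 = 26  −1 ⇒ G_2=25
G_2=25  [base 5] 5^2  →[5↦6]→  6^2 = 36  −1 ⇒ G_3=35
G_3=35  [base 6] 5·6 + 5  →[6↦7]→  5·7 + 5 = 40  −1 ⇒ G_4=39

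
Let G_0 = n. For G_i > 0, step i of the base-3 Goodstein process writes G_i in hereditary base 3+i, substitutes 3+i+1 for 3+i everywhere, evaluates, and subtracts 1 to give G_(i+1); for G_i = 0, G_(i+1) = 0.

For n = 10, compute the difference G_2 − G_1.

(0) 10|_3 = 3^2 + 1 ↦ 4^2 + 1|_4 = 17 ⇒ 16
(1) 16|_4 = 4^2 ↦ 5^2|_5 = 25 ⇒ 24

8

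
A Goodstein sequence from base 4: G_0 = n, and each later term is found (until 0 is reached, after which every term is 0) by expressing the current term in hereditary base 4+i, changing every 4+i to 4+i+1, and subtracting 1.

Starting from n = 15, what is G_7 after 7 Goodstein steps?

26

G_0=15  [base 4] 3·4 + 3  →[4↦5]→  3·5 + 3 = 18  −1 ⇒ G_1=17
G_1=17  [base 5] 3·5 + 2  →[5↦6]→  3·6 + 2 = 20  −1 ⇒ G_2=19
G_2=19  [base 6] 3·6 + 1  →[6↦7]→  3·7 + 1 = 22  −1 ⇒ G_3=21
G_3=21  [base 7] 3·7  →[7↦8]→  3·8 = 24  −1 ⇒ G_4=23
G_4=23  [base 8] 2·8 + 7  →[8↦9]→  2·9 + 7 = 25  −1 ⇒ G_5=24
G_5=24  [base 9] 2·9 + 6  →[9↦10]→  2·10 + 6 = 26  −1 ⇒ G_6=25
G_6=25  [base 10] 2·10 + 5  →[10↦11]→  2·11 + 5 = 27  −1 ⇒ G_7=26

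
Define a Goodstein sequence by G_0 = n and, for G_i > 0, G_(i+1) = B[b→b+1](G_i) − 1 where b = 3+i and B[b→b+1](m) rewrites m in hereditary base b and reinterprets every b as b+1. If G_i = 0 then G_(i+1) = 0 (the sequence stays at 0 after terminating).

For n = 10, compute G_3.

27

G_0 = 10. HB_3(10) = 3^2 + 1. Bump = 17. G_1 = 16.
G_1 = 16. HB_4(16) = 4^2. Bump = 25. G_2 = 24.
G_2 = 24. HB_5(24) = 4·5 + 4. Bump = 28. G_3 = 27.
G_3 = 27. HB_6(27) = 4·6 + 3. Bump = 31. G_4 = 30.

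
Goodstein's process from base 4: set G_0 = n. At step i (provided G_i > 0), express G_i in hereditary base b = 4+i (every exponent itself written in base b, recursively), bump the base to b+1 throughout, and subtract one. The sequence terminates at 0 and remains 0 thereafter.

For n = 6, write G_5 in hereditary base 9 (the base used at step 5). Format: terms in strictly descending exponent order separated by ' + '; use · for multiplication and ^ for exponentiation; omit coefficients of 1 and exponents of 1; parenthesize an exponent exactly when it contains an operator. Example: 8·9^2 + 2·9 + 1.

i=0: 6 = 4 + 2 (b=4); 4→5: 5 + 2 = 7; 7−1 = 6
i=1: 6 = 5 + 1 (b=5); 5→6: 6 + 1 = 7; 7−1 = 6
i=2: 6 = 6 (b=6); 6→7: 7 = 7; 7−1 = 6
i=3: 6 = 6 (b=7); 7→8: 6 = 6; 6−1 = 5
i=4: 5 = 5 (b=8); 8→9: 5 = 5; 5−1 = 4
i=5: 4 = 4 (b=9); 9→10: 4 = 4; 4−1 = 3

4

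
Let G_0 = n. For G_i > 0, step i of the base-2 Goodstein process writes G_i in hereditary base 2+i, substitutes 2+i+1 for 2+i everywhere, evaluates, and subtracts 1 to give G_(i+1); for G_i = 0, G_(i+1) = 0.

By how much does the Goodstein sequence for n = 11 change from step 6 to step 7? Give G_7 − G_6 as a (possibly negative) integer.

step 0: 11 = 2^(2 + 1) + 2 + 1; sub 3 for 2: 3^(3 + 1) + 3 + 1; = 85; G_1 = 85−1 = 84
step 1: 84 = 3^(3 + 1) + 3; sub 4 for 3: 4^(4 + 1) + 4; = 1028; G_2 = 1028−1 = 1027
step 2: 1027 = 4^(4 + 1) + 3; sub 5 for 4: 5^(5 + 1) + 3; = 15628; G_3 = 15628−1 = 15627
step 3: 15627 = 5^(5 + 1) + 2; sub 6 for 5: 6^(6 + 1) + 2; = 279938; G_4 = 279938−1 = 279937
step 4: 279937 = 6^(6 + 1) + 1; sub 7 for 6: 7^(7 + 1) + 1; = 5764802; G_5 = 5764802−1 = 5764801
step 5: 5764801 = 7^(7 + 1); sub 8 for 7: 8^(8 + 1); = 134217728; G_6 = 134217728−1 = 134217727
step 6: 134217727 = 7·8^8 + 7·8^7 + 7·8^6 + 7·8^5 + 7·8^4 + 7·8^3 + 7·8^2 + 7·8 + 7; sub 9 for 8: 7·9^9 + 7·9^7 + 7·9^6 + 7·9^5 + 7·9^4 + 7·9^3 + 7·9^2 + 7·9 + 7; = 2749609303; G_7 = 2749609303−1 = 2749609302

2615391575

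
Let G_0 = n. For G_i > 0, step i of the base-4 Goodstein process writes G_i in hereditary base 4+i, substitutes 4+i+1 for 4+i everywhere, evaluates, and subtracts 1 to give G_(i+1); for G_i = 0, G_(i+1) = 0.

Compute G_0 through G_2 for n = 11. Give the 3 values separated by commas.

base 4: 11 = 2·4 + 3; at 5: 2·5 + 3 = 13; next = 12
base 5: 12 = 2·5 + 2; at 6: 2·6 + 2 = 14; next = 13

11, 12, 13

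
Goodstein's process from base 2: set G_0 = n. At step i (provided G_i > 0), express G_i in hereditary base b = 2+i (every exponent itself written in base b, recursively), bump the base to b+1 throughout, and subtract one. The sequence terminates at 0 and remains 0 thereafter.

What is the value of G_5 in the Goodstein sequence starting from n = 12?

5764910

[0] 12 ≡ 2^(2 + 1) + 2^2 (base 2). Lift 3: 108. −1: 107.
[1] 107 ≡ 3^(3 + 1) + 2·3^2 + 2·3 + 2 (base 3). Lift 4: 1066. −1: 1065.
[2] 1065 ≡ 4^(4 + 1) + 2·4^2 + 2·4 + 1 (base 4). Lift 5: 15686. −1: 15685.
[3] 15685 ≡ 5^(5 + 1) + 2·5^2 + 2·5 (base 5). Lift 6: 280020. −1: 280019.
[4] 280019 ≡ 6^(6 + 1) + 2·6^2 + 6 + 5 (base 6). Lift 7: 5764911. −1: 5764910.
[5] 5764910 ≡ 7^(7 + 1) + 2·7^2 + 7 + 4 (base 7). Lift 8: 134217868. −1: 134217867.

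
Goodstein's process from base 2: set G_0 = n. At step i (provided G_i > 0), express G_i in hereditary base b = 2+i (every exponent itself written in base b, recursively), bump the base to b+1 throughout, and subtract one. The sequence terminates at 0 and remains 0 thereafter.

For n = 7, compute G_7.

step 0: 7 = 2^2 + 2 + 1; sub 3 for 2: 3^3 + 3 + 1; = 31; G_1 = 31−1 = 30
step 1: 30 = 3^3 + 3; sub 4 for 3: 4^4 + 4; = 260; G_2 = 260−1 = 259
step 2: 259 = 4^4 + 3; sub 5 for 4: 5^5 + 3; = 3128; G_3 = 3128−1 = 3127
step 3: 3127 = 5^5 + 2; sub 6 for 5: 6^6 + 2; = 46658; G_4 = 46658−1 = 46657
step 4: 46657 = 6^6 + 1; sub 7 for 6: 7^7 + 1; = 823544; G_5 = 823544−1 = 823543
step 5: 823543 = 7^7; sub 8 for 7: 8^8; = 16777216; G_6 = 16777216−1 = 16777215
step 6: 16777215 = 7·8^7 + 7·8^6 + 7·8^5 + 7·8^4 + 7·8^3 + 7·8^2 + 7·8 + 7; sub 9 for 8: 7·9^7 + 7·9^6 + 7·9^5 + 7·9^4 + 7·9^3 + 7·9^2 + 7·9 + 7; = 37665880; G_7 = 37665880−1 = 37665879
step 7: 37665879 = 7·9^7 + 7·9^6 + 7·9^5 + 7·9^4 + 7·9^3 + 7·9^2 + 7·9 + 6; sub 10 for 9: 7·10^7 + 7·10^6 + 7·10^5 + 7·10^4 + 7·10^3 + 7·10^2 + 7·10 + 6; = 77777776; G_8 = 77777776−1 = 77777775

37665879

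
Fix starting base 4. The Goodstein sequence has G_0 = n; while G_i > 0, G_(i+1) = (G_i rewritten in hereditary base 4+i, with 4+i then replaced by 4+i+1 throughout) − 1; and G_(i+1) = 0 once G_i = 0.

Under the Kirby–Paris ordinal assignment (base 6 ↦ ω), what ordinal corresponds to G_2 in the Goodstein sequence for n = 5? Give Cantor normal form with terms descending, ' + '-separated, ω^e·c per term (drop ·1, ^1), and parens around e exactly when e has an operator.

5

step 0: 5 = 4 + 1; sub 5 for 4: 5 + 1; = 6; G_1 = 6−1 = 5
step 1: 5 = 5; sub 6 for 5: 6; = 6; G_2 = 6−1 = 5
step 2: 5 = 5; sub 7 for 6: 5; = 5; G_3 = 5−1 = 4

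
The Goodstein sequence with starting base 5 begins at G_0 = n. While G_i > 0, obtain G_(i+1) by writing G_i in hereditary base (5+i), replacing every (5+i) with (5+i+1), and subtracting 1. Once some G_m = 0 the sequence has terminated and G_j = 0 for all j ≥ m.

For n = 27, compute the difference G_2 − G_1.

12

G_0=27  [base 5] 5^2 + 2  →[5↦6]→  6^2 + 2 = 38  −1 ⇒ G_1=37
G_1=37  [base 6] 6^2 + 1  →[6↦7]→  7^2 + 1 = 50  −1 ⇒ G_2=49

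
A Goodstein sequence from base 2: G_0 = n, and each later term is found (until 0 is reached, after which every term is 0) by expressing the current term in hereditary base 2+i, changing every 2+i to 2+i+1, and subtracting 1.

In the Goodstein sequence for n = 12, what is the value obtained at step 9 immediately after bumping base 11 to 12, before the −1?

base 2: 12 = 2^(2 + 1) + 2^2; at 3: 3^(3 + 1) + 3^3 = 108; next = 107
base 3: 107 = 3^(3 + 1) + 2·3^2 + 2·3 + 2; at 4: 4^(4 + 1) + 2·4^2 + 2·4 + 2 = 1066; next = 1065
base 4: 1065 = 4^(4 + 1) + 2·4^2 + 2·4 + 1; at 5: 5^(5 + 1) + 2·5^2 + 2·5 + 1 = 15686; next = 15685
base 5: 15685 = 5^(5 + 1) + 2·5^2 + 2·5; at 6: 6^(6 + 1) + 2·6^2 + 2·6 = 280020; next = 280019
base 6: 280019 = 6^(6 + 1) + 2·6^2 + 6 + 5; at 7: 7^(7 + 1) + 2·7^2 + 7 + 5 = 5764911; next = 5764910
base 7: 5764910 = 7^(7 + 1) + 2·7^2 + 7 + 4; at 8: 8^(8 + 1) + 2·8^2 + 8 + 4 = 134217868; next = 134217867
base 8: 134217867 = 8^(8 + 1) + 2·8^2 + 8 + 3; at 9: 9^(9 + 1) + 2·9^2 + 9 + 3 = 3486784575; next = 3486784574
base 9: 3486784574 = 9^(9 + 1) + 2·9^2 + 9 + 2; at 10: 10^(10 + 1) + 2·10^2 + 10 + 2 = 100000000212; next = 100000000211
base 10: 100000000211 = 10^(10 + 1) + 2·10^2 + 10 + 1; at 11: 11^(11 + 1) + 2·11^2 + 11 + 1 = 3138428376975; next = 3138428376974

106993205379372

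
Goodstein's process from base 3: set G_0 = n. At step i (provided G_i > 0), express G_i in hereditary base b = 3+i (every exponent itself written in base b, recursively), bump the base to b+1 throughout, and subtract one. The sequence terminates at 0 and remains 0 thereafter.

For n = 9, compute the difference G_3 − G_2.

(0) 9|_3 = 3^2 ↦ 4^2|_4 = 16 ⇒ 15
(1) 15|_4 = 3·4 + 3 ↦ 3·5 + 3|_5 = 18 ⇒ 17
(2) 17|_5 = 3·5 + 2 ↦ 3·6 + 2|_6 = 20 ⇒ 19

2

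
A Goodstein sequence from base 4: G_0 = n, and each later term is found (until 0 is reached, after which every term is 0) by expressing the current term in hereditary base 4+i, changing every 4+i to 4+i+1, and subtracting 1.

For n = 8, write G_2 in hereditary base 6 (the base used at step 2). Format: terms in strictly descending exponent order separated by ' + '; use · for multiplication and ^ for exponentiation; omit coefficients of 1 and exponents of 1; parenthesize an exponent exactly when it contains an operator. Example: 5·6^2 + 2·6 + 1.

i=0: 8 = 2·4 (b=4); 4→5: 2·5 = 10; 10−1 = 9
i=1: 9 = 5 + 4 (b=5); 5→6: 6 + 4 = 10; 10−1 = 9
i=2: 9 = 6 + 3 (b=6); 6→7: 7 + 3 = 10; 10−1 = 9

6 + 3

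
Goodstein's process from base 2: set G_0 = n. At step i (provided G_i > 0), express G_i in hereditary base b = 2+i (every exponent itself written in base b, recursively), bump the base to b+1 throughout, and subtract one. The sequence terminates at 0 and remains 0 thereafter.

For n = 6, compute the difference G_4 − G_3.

[0] 6 ≡ 2^2 + 2 (base 2). Lift 3: 30. −1: 29.
[1] 29 ≡ 3^3 + 2 (base 3). Lift 4: 258. −1: 257.
[2] 257 ≡ 4^4 + 1 (base 4). Lift 5: 3126. −1: 3125.
[3] 3125 ≡ 5^5 (base 5). Lift 6: 46656. −1: 46655.

43530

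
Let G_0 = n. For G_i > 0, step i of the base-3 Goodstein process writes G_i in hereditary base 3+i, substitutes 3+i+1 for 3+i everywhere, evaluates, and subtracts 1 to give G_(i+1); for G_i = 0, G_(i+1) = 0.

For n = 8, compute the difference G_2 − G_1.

1

8 —HB3→ 2·3 + 2 —bump→ 2·4 + 2 = 10 —(−1)→ 9
9 —HB4→ 2·4 + 1 —bump→ 2·5 + 1 = 11 —(−1)→ 10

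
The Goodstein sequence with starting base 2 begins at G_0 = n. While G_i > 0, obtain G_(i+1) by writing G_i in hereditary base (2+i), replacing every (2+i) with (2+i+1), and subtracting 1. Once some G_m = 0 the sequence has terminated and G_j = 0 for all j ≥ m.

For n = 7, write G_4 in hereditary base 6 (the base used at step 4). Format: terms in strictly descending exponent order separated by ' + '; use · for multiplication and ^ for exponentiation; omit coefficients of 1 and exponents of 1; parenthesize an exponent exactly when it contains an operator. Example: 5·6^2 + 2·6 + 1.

G_0 = 7. HB_2(7) = 2^2 + 2 + 1. Bump = 31. G_1 = 30.
G_1 = 30. HB_3(30) = 3^3 + 3. Bump = 260. G_2 = 259.
G_2 = 259. HB_4(259) = 4^4 + 3. Bump = 3128. G_3 = 3127.
G_3 = 3127. HB_5(3127) = 5^5 + 2. Bump = 46658. G_4 = 46657.
G_4 = 46657. HB_6(46657) = 6^6 + 1. Bump = 823544. G_5 = 823543.

6^6 + 1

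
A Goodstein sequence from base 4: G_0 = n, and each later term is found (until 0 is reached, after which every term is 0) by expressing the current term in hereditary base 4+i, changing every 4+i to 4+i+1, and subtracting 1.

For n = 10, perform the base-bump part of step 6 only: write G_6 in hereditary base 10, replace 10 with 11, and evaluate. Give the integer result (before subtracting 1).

i=0: 10 = 2·4 + 2 (b=4); 4→5: 2·5 + 2 = 12; 12−1 = 11
i=1: 11 = 2·5 + 1 (b=5); 5→6: 2·6 + 1 = 13; 13−1 = 12
i=2: 12 = 2·6 (b=6); 6→7: 2·7 = 14; 14−1 = 13
i=3: 13 = 7 + 6 (b=7); 7→8: 8 + 6 = 14; 14−1 = 13
i=4: 13 = 8 + 5 (b=8); 8→9: 9 + 5 = 14; 14−1 = 13
i=5: 13 = 9 + 4 (b=9); 9→10: 10 + 4 = 14; 14−1 = 13
i=6: 13 = 10 + 3 (b=10); 10→11: 11 + 3 = 14; 14−1 = 13

14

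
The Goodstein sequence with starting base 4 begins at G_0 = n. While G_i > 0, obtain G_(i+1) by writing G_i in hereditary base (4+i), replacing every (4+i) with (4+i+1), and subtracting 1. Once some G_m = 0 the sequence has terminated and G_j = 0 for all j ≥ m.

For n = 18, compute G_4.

53

G_0=18  [base 4] 4^2 + 2  →[4↦5]→  5^2 + 2 = 27  −1 ⇒ G_1=26
G_1=26  [base 5] 5^2 + 1  →[5↦6]→  6^2 + 1 = 37  −1 ⇒ G_2=36
G_2=36  [base 6] 6^2  →[6↦7]→  7^2 = 49  −1 ⇒ G_3=48
G_3=48  [base 7] 6·7 + 6  →[7↦8]→  6·8 + 6 = 54  −1 ⇒ G_4=53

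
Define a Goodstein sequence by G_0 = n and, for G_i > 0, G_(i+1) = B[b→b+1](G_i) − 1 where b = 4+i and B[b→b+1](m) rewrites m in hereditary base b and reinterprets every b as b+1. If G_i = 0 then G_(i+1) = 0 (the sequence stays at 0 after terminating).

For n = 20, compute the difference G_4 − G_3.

(0) 20|_4 = 4^2 + 4 ↦ 5^2 + 5|_5 = 30 ⇒ 29
(1) 29|_5 = 5^2 + 4 ↦ 6^2 + 4|_6 = 40 ⇒ 39
(2) 39|_6 = 6^2 + 3 ↦ 7^2 + 3|_7 = 52 ⇒ 51
(3) 51|_7 = 7^2 + 2 ↦ 8^2 + 2|_8 = 66 ⇒ 65

14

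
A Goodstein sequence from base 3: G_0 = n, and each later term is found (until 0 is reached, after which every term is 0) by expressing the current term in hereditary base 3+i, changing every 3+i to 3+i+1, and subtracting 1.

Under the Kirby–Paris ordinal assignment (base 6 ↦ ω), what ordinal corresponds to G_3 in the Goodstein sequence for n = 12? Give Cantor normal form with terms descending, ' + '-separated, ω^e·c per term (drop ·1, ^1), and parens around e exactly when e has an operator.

step 0: 12 = 3^2 + 3; sub 4 for 3: 4^2 + 4; = 20; G_1 = 20−1 = 19
step 1: 19 = 4^2 + 3; sub 5 for 4: 5^2 + 3; = 28; G_2 = 28−1 = 27
step 2: 27 = 5^2 + 2; sub 6 for 5: 6^2 + 2; = 38; G_3 = 38−1 = 37
step 3: 37 = 6^2 + 1; sub 7 for 6: 7^2 + 1; = 50; G_4 = 50−1 = 49

ω^2 + 1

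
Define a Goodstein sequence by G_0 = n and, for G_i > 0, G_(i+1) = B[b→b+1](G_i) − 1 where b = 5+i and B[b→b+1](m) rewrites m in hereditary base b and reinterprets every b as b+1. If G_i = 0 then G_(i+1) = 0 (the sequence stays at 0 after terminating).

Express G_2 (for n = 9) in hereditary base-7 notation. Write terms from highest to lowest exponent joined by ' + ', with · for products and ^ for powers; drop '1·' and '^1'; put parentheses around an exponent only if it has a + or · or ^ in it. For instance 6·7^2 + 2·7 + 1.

G_0=9  [base 5] 5 + 4  →[5↦6]→  6 + 4 = 10  −1 ⇒ G_1=9
G_1=9  [base 6] 6 + 3  →[6↦7]→  7 + 3 = 10  −1 ⇒ G_2=9
G_2=9  [base 7] 7 + 2  →[7↦8]→  8 + 2 = 10  −1 ⇒ G_3=9

7 + 2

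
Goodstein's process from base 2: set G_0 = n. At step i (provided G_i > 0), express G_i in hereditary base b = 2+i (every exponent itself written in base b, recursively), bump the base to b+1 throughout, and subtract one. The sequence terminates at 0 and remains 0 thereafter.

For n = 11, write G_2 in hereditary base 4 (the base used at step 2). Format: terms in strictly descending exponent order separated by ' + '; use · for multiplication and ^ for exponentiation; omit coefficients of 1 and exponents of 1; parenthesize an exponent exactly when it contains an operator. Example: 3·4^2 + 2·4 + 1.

base 2: 11 = 2^(2 + 1) + 2 + 1; at 3: 3^(3 + 1) + 3 + 1 = 85; next = 84
base 3: 84 = 3^(3 + 1) + 3; at 4: 4^(4 + 1) + 4 = 1028; next = 1027

4^(4 + 1) + 3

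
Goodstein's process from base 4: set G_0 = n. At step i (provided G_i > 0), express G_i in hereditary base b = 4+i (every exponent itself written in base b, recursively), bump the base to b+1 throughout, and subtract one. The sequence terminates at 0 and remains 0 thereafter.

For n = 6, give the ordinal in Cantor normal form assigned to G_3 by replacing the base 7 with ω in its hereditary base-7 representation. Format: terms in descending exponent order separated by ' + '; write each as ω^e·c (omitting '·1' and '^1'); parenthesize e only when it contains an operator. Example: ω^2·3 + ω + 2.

6

G_0=6  [base 4] 4 + 2  →[4↦5]→  5 + 2 = 7  −1 ⇒ G_1=6
G_1=6  [base 5] 5 + 1  →[5↦6]→  6 + 1 = 7  −1 ⇒ G_2=6
G_2=6  [base 6] 6  →[6↦7]→  7 = 7  −1 ⇒ G_3=6
G_3=6  [base 7] 6  →[7↦8]→  6 = 6  −1 ⇒ G_4=5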